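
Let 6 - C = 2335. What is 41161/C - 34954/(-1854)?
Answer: 2547686/2158983 ≈ 1.1800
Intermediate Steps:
C = -2329 (C = 6 - 1*2335 = 6 - 2335 = -2329)
41161/C - 34954/(-1854) = 41161/(-2329) - 34954/(-1854) = 41161*(-1/2329) - 34954*(-1/1854) = -41161/2329 + 17477/927 = 2547686/2158983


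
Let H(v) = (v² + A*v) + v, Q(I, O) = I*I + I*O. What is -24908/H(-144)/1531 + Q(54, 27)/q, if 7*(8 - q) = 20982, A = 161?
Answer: -15122722091/10380216744 ≈ -1.4569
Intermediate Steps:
Q(I, O) = I² + I*O
H(v) = v² + 162*v (H(v) = (v² + 161*v) + v = v² + 162*v)
q = -20926/7 (q = 8 - ⅐*20982 = 8 - 20982/7 = -20926/7 ≈ -2989.4)
-24908/H(-144)/1531 + Q(54, 27)/q = -24908*(-1/(144*(162 - 144)))/1531 + (54*(54 + 27))/(-20926/7) = -24908/((-144*18))*(1/1531) + (54*81)*(-7/20926) = -24908/(-2592)*(1/1531) + 4374*(-7/20926) = -24908*(-1/2592)*(1/1531) - 15309/10463 = (6227/648)*(1/1531) - 15309/10463 = 6227/992088 - 15309/10463 = -15122722091/10380216744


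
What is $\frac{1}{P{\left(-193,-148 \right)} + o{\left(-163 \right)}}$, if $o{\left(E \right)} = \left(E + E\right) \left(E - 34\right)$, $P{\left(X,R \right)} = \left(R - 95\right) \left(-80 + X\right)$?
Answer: $\frac{1}{130561} \approx 7.6593 \cdot 10^{-6}$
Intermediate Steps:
$P{\left(X,R \right)} = \left(-95 + R\right) \left(-80 + X\right)$
$o{\left(E \right)} = 2 E \left(-34 + E\right)$
$\frac{1}{P{\left(-193,-148 \right)} + o{\left(-163 \right)}} = \frac{1}{\left(7600 - -18335 - -11840 - -28564\right) + 2 \left(-163\right) \left(-34 - 163\right)} = \frac{1}{\left(7600 + 18335 + 11840 + 28564\right) + 2 \left(-163\right) \left(-197\right)} = \frac{1}{66339 + 64222} = \frac{1}{130561}$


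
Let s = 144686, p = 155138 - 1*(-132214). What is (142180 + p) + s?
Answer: 574218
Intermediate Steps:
p = 287352 (p = 155138 + 132214 = 287352)
(142180 + p) + s = (142180 + 287352) + 144686 = 429532 + 144686 = 574218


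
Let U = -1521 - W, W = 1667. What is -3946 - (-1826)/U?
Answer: -6290837/1594 ≈ -3946.6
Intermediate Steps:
U = -3188 (U = -1521 - 1*1667 = -1521 - 1667 = -3188)
-3946 - (-1826)/U = -3946 - (-1826)/(-3188) = -3946 - (-1826)*(-1)/3188 = -3946 - 1*913/1594 = -3946 - 913/1594 = -6290837/1594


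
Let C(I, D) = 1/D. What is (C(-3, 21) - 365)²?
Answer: 58736896/441 ≈ 1.3319e+5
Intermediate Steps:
(C(-3, 21) - 365)² = (1/21 - 365)² = (-7664/21)² = 58736896/441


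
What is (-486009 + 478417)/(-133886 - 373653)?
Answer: 7592/507539 ≈ 0.014958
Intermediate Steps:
(-486009 + 478417)/(-133886 - 373653) = -7592/(-507539) = -7592*(-1/507539) = 7592/507539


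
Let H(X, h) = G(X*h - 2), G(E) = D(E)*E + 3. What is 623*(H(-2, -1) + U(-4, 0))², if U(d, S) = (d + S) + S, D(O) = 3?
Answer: 623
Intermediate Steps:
G(E) = 3 + 3*E (G(E) = 3*E + 3 = 3 + 3*E)
H(X, h) = -3 + 3*X*h (H(X, h) = 3 + 3*(X*h - 2) = 3 + 3*(-2 + X*h) = 3 + (-6 + 3*X*h) = -3 + 3*X*h)
U(d, S) = d + 2*S (U(d, S) = (S + d) + S = d + 2*S)
623*(H(-2, -1) + U(-4, 0))² = 623*((-3 + 3*(-2)*(-1)) + (-4 + 2*0))² = 623*((-3 + 6) + (-4 + 0))² = 623*(3 - 4)² = 623*(-1)² = 623*1 = 623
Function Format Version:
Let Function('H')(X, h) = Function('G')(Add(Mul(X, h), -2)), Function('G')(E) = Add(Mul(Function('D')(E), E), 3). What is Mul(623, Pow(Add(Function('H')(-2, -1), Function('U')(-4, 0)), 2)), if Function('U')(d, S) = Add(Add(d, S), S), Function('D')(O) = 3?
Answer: 623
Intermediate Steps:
Function('G')(E) = Add(3, Mul(3, E)) (Function('G')(E) = Add(Mul(3, E), 3) = Add(3, Mul(3, E)))
Function('H')(X, h) = Add(-3, Mul(3, X, h)) (Function('H')(X, h) = Add(3, Mul(3, Add(Mul(X, h), -2))) = Add(3, Mul(3, Add(-2, Mul(X, h)))) = Add(3, Add(-6, Mul(3, X, h))) = Add(-3, Mul(3, X, h)))
Function('U')(d, S) = Add(d, Mul(2, S)) (Function('U')(d, S) = Add(Add(S, d), S) = Add(d, Mul(2, S)))
Mul(623, Pow(Add(Function('H')(-2, -1), Function('U')(-4, 0)), 2)) = Mul(623, Pow(Add(Add(-3, Mul(3, -2, -1)), Add(-4, Mul(2, 0))), 2)) = Mul(623, Pow(Add(Add(-3, 6), Add(-4, 0)), 2)) = Mul(623, Pow(Add(3, -4), 2)) = Mul(623, Pow(-1, 2)) = Mul(623, 1) = 623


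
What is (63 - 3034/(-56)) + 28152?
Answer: 791537/28 ≈ 28269.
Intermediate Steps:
(63 - 3034/(-56)) + 28152 = (63 - 3034*(-1)/56) + 28152 = (63 - 82*(-37/56)) + 28152 = (63 + 1517/28) + 28152 = 3281/28 + 28152 = 791537/28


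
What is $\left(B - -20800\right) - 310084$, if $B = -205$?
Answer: $-289489$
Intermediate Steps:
$\left(B - -20800\right) - 310084 = \left(-205 - -20800\right) - 310084 = \left(-205 + 20800\right) - 310084 = 20595 - 310084 = -289489$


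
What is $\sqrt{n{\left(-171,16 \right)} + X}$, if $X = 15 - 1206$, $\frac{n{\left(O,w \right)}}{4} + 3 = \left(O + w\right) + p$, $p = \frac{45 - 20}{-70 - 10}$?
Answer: $\frac{i \sqrt{7297}}{2} \approx 42.711 i$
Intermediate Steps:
$p = - \frac{5}{16}$ ($p = \frac{25}{-80} = 25 \left(- \frac{1}{80}\right) = - \frac{5}{16} \approx -0.3125$)
$n{\left(O,w \right)} = - \frac{53}{4} + 4 O + 4 w$ ($n{\left(O,w \right)} = -12 + 4 \left(\left(O + w\right) - \frac{5}{16}\right) = -12 + 4 \left(- \frac{5}{16} + O + w\right) = -12 + \left(- \frac{5}{4} + 4 O + 4 w\right) = - \frac{53}{4} + 4 O + 4 w$)
$X = -1191$ ($X = 15 - 1206 = -1191$)
$\sqrt{n{\left(-171,16 \right)} + X} = \sqrt{\left(- \frac{53}{4} + 4 \left(-171\right) + 4 \cdot 16\right) - 1191} = \sqrt{\left(- \frac{53}{4} - 684 + 64\right) - 1191} = \sqrt{- \frac{2533}{4} - 1191} = \sqrt{- \frac{7297}{4}} = \frac{i \sqrt{7297}}{2}$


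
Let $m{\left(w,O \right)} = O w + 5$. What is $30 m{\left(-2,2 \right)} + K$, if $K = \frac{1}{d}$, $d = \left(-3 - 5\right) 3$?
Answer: $\frac{719}{24} \approx 29.958$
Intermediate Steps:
$d = -24$ ($d = \left(-8\right) 3 = -24$)
$m{\left(w,O \right)} = 5 + O w$
$K = - \frac{1}{24}$ ($K = \frac{1}{-24} = - \frac{1}{24} \approx -0.041667$)
$30 m{\left(-2,2 \right)} + K = 30 \left(5 + 2 \left(-2\right)\right) - \frac{1}{24} = 30 \left(5 - 4\right) - \frac{1}{24} = 30 \cdot 1 - \frac{1}{24} = 30 - \frac{1}{24} = \frac{719}{24}$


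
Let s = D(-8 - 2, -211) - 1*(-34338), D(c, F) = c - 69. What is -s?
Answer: -34259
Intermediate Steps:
D(c, F) = -69 + c
s = 34259 (s = (-69 + (-8 - 2)) - 1*(-34338) = (-69 - 10) + 34338 = -79 + 34338 = 34259)
-s = -1*34259 = -34259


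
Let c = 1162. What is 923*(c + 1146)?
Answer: 2130284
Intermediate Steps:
923*(c + 1146) = 923*(1162 + 1146) = 923*2308 = 2130284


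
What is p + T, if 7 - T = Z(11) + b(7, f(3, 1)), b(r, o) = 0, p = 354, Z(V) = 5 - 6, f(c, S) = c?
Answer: 362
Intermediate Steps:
Z(V) = -1
T = 8 (T = 7 - (-1 + 0) = 7 - 1*(-1) = 7 + 1 = 8)
p + T = 354 + 8 = 362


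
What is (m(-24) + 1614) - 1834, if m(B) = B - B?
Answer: -220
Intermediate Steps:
m(B) = 0
(m(-24) + 1614) - 1834 = (0 + 1614) - 1834 = 1614 - 1834 = -220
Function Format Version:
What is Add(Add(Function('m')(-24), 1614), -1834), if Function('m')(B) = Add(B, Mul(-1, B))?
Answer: -220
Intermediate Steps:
Function('m')(B) = 0
Add(Add(Function('m')(-24), 1614), -1834) = Add(Add(0, 1614), -1834) = Add(1614, -1834) = -220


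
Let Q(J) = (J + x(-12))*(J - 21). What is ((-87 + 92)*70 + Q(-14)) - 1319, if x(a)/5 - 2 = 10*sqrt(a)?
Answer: -829 - 3500*I*sqrt(3) ≈ -829.0 - 6062.2*I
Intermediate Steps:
x(a) = 10 + 50*sqrt(a) (x(a) = 10 + 5*(10*sqrt(a)) = 10 + 50*sqrt(a))
Q(J) = (-21 + J)*(10 + J + 100*I*sqrt(3)) (Q(J) = (J + (10 + 50*sqrt(-12)))*(J - 21) = (J + (10 + 50*(2*I*sqrt(3))))*(-21 + J) = (J + (10 + 100*I*sqrt(3)))*(-21 + J) = (10 + J + 100*I*sqrt(3))*(-21 + J) = (-21 + J)*(10 + J + 100*I*sqrt(3)))
((-87 + 92)*70 + Q(-14)) - 1319 = ((-87 + 92)*70 + (-210 + (-14)**2 - 11*(-14) - 2100*I*sqrt(3) + 100*I*(-14)*sqrt(3))) - 1319 = (5*70 + (-210 + 196 + 154 - 2100*I*sqrt(3) - 1400*I*sqrt(3))) - 1319 = (350 + (140 - 3500*I*sqrt(3))) - 1319 = (490 - 3500*I*sqrt(3)) - 1319 = -829 - 3500*I*sqrt(3)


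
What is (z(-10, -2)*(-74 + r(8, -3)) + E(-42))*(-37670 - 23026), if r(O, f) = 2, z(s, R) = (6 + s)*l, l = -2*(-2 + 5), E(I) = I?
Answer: 107431920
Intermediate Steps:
l = -6 (l = -2*3 = -6)
z(s, R) = -36 - 6*s (z(s, R) = (6 + s)*(-6) = -36 - 6*s)
(z(-10, -2)*(-74 + r(8, -3)) + E(-42))*(-37670 - 23026) = ((-36 - 6*(-10))*(-74 + 2) - 42)*(-37670 - 23026) = ((-36 + 60)*(-72) - 42)*(-60696) = (24*(-72) - 42)*(-60696) = (-1728 - 42)*(-60696) = -1770*(-60696) = 107431920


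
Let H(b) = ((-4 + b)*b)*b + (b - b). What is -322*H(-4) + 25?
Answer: 41241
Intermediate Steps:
H(b) = b**2*(-4 + b) (H(b) = (b*(-4 + b))*b + 0 = b**2*(-4 + b) + 0 = b**2*(-4 + b))
-322*H(-4) + 25 = -322*(-4)**2*(-4 - 4) + 25 = -5152*(-8) + 25 = -322*(-128) + 25 = 41216 + 25 = 41241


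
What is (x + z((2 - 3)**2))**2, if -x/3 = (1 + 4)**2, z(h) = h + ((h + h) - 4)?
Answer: 5776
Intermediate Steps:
z(h) = -4 + 3*h (z(h) = h + (2*h - 4) = h + (-4 + 2*h) = -4 + 3*h)
x = -75 (x = -3*(1 + 4)**2 = -3*5**2 = -3*25 = -75)
(x + z((2 - 3)**2))**2 = (-75 + (-4 + 3*(2 - 3)**2))**2 = (-75 + (-4 + 3*(-1)**2))**2 = (-75 + (-4 + 3*1))**2 = (-75 + (-4 + 3))**2 = (-75 - 1)**2 = (-76)**2 = 5776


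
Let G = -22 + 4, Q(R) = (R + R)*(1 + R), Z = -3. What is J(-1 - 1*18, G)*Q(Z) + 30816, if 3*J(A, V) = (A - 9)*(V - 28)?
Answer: 35968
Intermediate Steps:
Q(R) = 2*R*(1 + R) (Q(R) = (2*R)*(1 + R) = 2*R*(1 + R))
G = -18
J(A, V) = (-28 + V)*(-9 + A)/3 (J(A, V) = ((A - 9)*(V - 28))/3 = ((-9 + A)*(-28 + V))/3 = ((-28 + V)*(-9 + A))/3 = (-28 + V)*(-9 + A)/3)
J(-1 - 1*18, G)*Q(Z) + 30816 = (84 - 3*(-18) - 28*(-1 - 1*18)/3 + (⅓)*(-1 - 1*18)*(-18))*(2*(-3)*(1 - 3)) + 30816 = (84 + 54 - 28*(-1 - 18)/3 + (⅓)*(-1 - 18)*(-18))*(2*(-3)*(-2)) + 30816 = (84 + 54 - 28/3*(-19) + (⅓)*(-19)*(-18))*12 + 30816 = (84 + 54 + 532/3 + 114)*12 + 30816 = (1288/3)*12 + 30816 = 5152 + 30816 = 35968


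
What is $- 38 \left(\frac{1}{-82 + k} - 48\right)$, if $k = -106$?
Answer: $\frac{171475}{94} \approx 1824.2$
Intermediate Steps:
$- 38 \left(\frac{1}{-82 + k} - 48\right) = - 38 \left(\frac{1}{-82 - 106} - 48\right) = - 38 \left(\frac{1}{-188} - 48\right) = - 38 \left(- \frac{1}{188} - 48\right) = \left(-38\right) \left(- \frac{9025}{188}\right) = \frac{171475}{94}$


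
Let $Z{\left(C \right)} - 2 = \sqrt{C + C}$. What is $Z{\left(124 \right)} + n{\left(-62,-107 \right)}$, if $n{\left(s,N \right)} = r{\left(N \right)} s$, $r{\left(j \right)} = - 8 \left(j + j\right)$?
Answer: $-106142 + 2 \sqrt{62} \approx -1.0613 \cdot 10^{5}$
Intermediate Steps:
$r{\left(j \right)} = - 16 j$ ($r{\left(j \right)} = - 8 \cdot 2 j = - 16 j$)
$n{\left(s,N \right)} = - 16 N s$
$Z{\left(C \right)} = 2 + \sqrt{2} \sqrt{C}$ ($Z{\left(C \right)} = 2 + \sqrt{C + C} = 2 + \sqrt{2 C} = 2 + \sqrt{2} \sqrt{C}$)
$Z{\left(124 \right)} + n{\left(-62,-107 \right)} = \left(2 + \sqrt{2} \sqrt{124}\right) - \left(-1712\right) \left(-62\right) = \left(2 + \sqrt{2} \cdot 2 \sqrt{31}\right) - 106144 = \left(2 + 2 \sqrt{62}\right) - 106144 = -106142 + 2 \sqrt{62}$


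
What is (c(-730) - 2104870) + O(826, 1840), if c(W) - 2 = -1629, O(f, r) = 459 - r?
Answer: -2107878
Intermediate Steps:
c(W) = -1627 (c(W) = 2 - 1629 = -1627)
(c(-730) - 2104870) + O(826, 1840) = (-1627 - 2104870) + (459 - 1*1840) = -2106497 + (459 - 1840) = -2106497 - 1381 = -2107878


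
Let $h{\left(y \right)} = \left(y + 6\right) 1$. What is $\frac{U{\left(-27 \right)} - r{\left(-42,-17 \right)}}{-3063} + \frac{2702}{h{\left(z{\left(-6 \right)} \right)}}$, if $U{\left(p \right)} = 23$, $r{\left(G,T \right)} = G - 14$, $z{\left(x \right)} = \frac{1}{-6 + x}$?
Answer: $\frac{99309103}{217473} \approx 456.65$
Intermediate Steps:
$r{\left(G,T \right)} = -14 + G$
$h{\left(y \right)} = 6 + y$ ($h{\left(y \right)} = \left(6 + y\right) 1 = 6 + y$)
$\frac{U{\left(-27 \right)} - r{\left(-42,-17 \right)}}{-3063} + \frac{2702}{h{\left(z{\left(-6 \right)} \right)}} = \frac{23 - \left(-14 - 42\right)}{-3063} + \frac{2702}{6 + \frac{1}{-6 - 6}} = \left(23 - -56\right) \left(- \frac{1}{3063}\right) + \frac{2702}{6 + \frac{1}{-12}} = \left(23 + 56\right) \left(- \frac{1}{3063}\right) + \frac{2702}{6 - \frac{1}{12}} = 79 \left(- \frac{1}{3063}\right) + \frac{2702}{\frac{71}{12}} = - \frac{79}{3063} + 2702 \cdot \frac{12}{71} = - \frac{79}{3063} + \frac{32424}{71} = \frac{99309103}{217473}$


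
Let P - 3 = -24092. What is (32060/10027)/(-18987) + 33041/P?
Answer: -6291205398949/4586127631761 ≈ -1.3718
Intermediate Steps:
P = -24089 (P = 3 - 24092 = -24089)
(32060/10027)/(-18987) + 33041/P = (32060/10027)/(-18987) + 33041/(-24089) = (32060*(1/10027))*(-1/18987) + 33041*(-1/24089) = (32060/10027)*(-1/18987) - 33041/24089 = -32060/190382649 - 33041/24089 = -6291205398949/4586127631761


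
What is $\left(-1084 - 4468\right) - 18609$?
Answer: $-24161$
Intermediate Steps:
$\left(-1084 - 4468\right) - 18609 = -5552 - 18609 = -24161$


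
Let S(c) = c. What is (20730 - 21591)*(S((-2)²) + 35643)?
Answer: -30692067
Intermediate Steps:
(20730 - 21591)*(S((-2)²) + 35643) = (20730 - 21591)*((-2)² + 35643) = -861*(4 + 35643) = -861*35647 = -30692067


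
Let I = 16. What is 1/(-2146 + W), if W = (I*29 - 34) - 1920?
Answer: -1/3636 ≈ -0.00027503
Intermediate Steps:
W = -1490 (W = (16*29 - 34) - 1920 = (464 - 34) - 1920 = 430 - 1920 = -1490)
1/(-2146 + W) = 1/(-2146 - 1490) = 1/(-3636) = -1/3636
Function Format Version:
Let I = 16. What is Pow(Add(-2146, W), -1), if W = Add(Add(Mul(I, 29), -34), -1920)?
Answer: Rational(-1, 3636) ≈ -0.00027503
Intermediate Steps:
W = -1490 (W = Add(Add(Mul(16, 29), -34), -1920) = Add(Add(464, -34), -1920) = Add(430, -1920) = -1490)
Pow(Add(-2146, W), -1) = Pow(Add(-2146, -1490), -1) = Pow(-3636, -1) = Rational(-1, 3636)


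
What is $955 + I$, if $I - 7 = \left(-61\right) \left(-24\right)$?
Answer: $2426$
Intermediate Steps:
$I = 1471$ ($I = 7 - -1464 = 7 + 1464 = 1471$)
$955 + I = 955 + 1471 = 2426$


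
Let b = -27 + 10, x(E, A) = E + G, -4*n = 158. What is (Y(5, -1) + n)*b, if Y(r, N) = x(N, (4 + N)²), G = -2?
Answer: 1445/2 ≈ 722.50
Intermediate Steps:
n = -79/2 (n = -¼*158 = -79/2 ≈ -39.500)
x(E, A) = -2 + E (x(E, A) = E - 2 = -2 + E)
Y(r, N) = -2 + N
b = -17
(Y(5, -1) + n)*b = ((-2 - 1) - 79/2)*(-17) = (-3 - 79/2)*(-17) = -85/2*(-17) = 1445/2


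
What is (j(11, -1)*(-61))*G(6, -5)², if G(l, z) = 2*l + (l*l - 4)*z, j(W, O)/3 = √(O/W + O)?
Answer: -8016864*I*√33/11 ≈ -4.1867e+6*I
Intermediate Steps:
j(W, O) = 3*√(O + O/W) (j(W, O) = 3*√(O/W + O) = 3*√(O + O/W))
G(l, z) = 2*l + z*(-4 + l²) (G(l, z) = 2*l + (l² - 4)*z = 2*l + (-4 + l²)*z = 2*l + z*(-4 + l²))
(j(11, -1)*(-61))*G(6, -5)² = ((3*√(-1 - 1/11))*(-61))*(-4*(-5) + 2*6 - 5*6²)² = ((3*√(-1 - 1*1/11))*(-61))*(20 + 12 - 5*36)² = ((3*√(-1 - 1/11))*(-61))*(20 + 12 - 180)² = ((3*√(-12/11))*(-61))*(-148)² = ((3*(2*I*√33/11))*(-61))*21904 = ((6*I*√33/11)*(-61))*21904 = -366*I*√33/11*21904 = -8016864*I*√33/11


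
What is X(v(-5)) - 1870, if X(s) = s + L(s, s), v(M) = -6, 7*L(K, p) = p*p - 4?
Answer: -13100/7 ≈ -1871.4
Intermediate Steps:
L(K, p) = -4/7 + p²/7 (L(K, p) = (p*p - 4)/7 = (p² - 4)/7 = (-4 + p²)/7 = -4/7 + p²/7)
X(s) = -4/7 + s + s²/7 (X(s) = s + (-4/7 + s²/7) = -4/7 + s + s²/7)
X(v(-5)) - 1870 = (-4/7 - 6 + (⅐)*(-6)²) - 1870 = (-4/7 - 6 + (⅐)*36) - 1870 = (-4/7 - 6 + 36/7) - 1870 = -10/7 - 1870 = -13100/7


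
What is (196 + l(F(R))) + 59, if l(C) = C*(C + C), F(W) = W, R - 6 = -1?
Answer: 305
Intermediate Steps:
R = 5 (R = 6 - 1 = 5)
l(C) = 2*C² (l(C) = C*(2*C) = 2*C²)
(196 + l(F(R))) + 59 = (196 + 2*5²) + 59 = (196 + 2*25) + 59 = (196 + 50) + 59 = 246 + 59 = 305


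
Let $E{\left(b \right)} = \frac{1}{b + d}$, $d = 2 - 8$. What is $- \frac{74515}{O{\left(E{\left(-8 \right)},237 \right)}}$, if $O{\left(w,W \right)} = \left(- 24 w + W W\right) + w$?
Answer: $- \frac{1043210}{786389} \approx -1.3266$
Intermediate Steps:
$d = -6$
$E{\left(b \right)} = \frac{1}{-6 + b}$ ($E{\left(b \right)} = \frac{1}{b - 6} = \frac{1}{-6 + b}$)
$O{\left(w,W \right)} = W^{2} - 23 w$ ($O{\left(w,W \right)} = \left(- 24 w + W^{2}\right) + w = \left(W^{2} - 24 w\right) + w = W^{2} - 23 w$)
$- \frac{74515}{O{\left(E{\left(-8 \right)},237 \right)}} = - \frac{74515}{237^{2} - \frac{23}{-6 - 8}} = - \frac{74515}{56169 - \frac{23}{-14}} = - \frac{74515}{56169 - - \frac{23}{14}} = - \frac{74515}{56169 + \frac{23}{14}} = - \frac{74515}{\frac{786389}{14}} = \left(-74515\right) \frac{14}{786389} = - \frac{1043210}{786389}$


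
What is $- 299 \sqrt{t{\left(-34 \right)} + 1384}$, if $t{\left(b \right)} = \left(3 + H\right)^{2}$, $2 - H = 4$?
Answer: $- 299 \sqrt{1385} \approx -11127.0$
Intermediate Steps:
$H = -2$ ($H = 2 - 4 = -2$)
$t{\left(b \right)} = 1$ ($t{\left(b \right)} = \left(3 - 2\right)^{2} = 1^{2} = 1$)
$- 299 \sqrt{t{\left(-34 \right)} + 1384} = - 299 \sqrt{1 + 1384} = - 299 \sqrt{1385}$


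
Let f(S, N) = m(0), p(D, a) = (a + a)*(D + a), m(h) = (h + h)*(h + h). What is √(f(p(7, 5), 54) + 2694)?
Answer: √2694 ≈ 51.904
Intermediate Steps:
m(h) = 4*h² (m(h) = (2*h)*(2*h) = 4*h²)
p(D, a) = 2*a*(D + a) (p(D, a) = (2*a)*(D + a) = 2*a*(D + a))
f(S, N) = 0 (f(S, N) = 4*0² = 4*0 = 0)
√(f(p(7, 5), 54) + 2694) = √(0 + 2694) = √2694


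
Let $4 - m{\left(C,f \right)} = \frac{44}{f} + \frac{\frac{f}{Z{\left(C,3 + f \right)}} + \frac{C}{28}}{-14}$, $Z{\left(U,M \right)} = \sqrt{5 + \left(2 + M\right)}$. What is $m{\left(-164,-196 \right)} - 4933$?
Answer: $- \frac{483061}{98} + \frac{7 i \sqrt{186}}{93} \approx -4929.2 + 1.0265 i$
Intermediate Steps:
$Z{\left(U,M \right)} = \sqrt{7 + M}$
$m{\left(C,f \right)} = 4 - \frac{44}{f} + \frac{C}{392} + \frac{f}{14 \sqrt{10 + f}}$ ($m{\left(C,f \right)} = 4 - \left(\frac{44}{f} + \frac{\frac{f}{\sqrt{7 + \left(3 + f\right)}} + \frac{C}{28}}{-14}\right) = 4 - \left(\frac{44}{f} + \left(\frac{f}{\sqrt{10 + f}} + C \frac{1}{28}\right) \left(- \frac{1}{14}\right)\right) = 4 - \left(\frac{44}{f} + \left(\frac{f}{\sqrt{10 + f}} + \frac{C}{28}\right) \left(- \frac{1}{14}\right)\right) = 4 - \left(\frac{44}{f} + \left(\frac{C}{28} + \frac{f}{\sqrt{10 + f}}\right) \left(- \frac{1}{14}\right)\right) = 4 - \left(\frac{44}{f} - \left(\frac{C}{392} + \frac{f}{14 \sqrt{10 + f}}\right)\right) = 4 - \left(\frac{44}{f} - \frac{C}{392} - \frac{f}{14 \sqrt{10 + f}}\right) = 4 + \left(- \frac{44}{f} + \frac{C}{392} + \frac{f}{14 \sqrt{10 + f}}\right) = 4 - \frac{44}{f} + \frac{C}{392} + \frac{f}{14 \sqrt{10 + f}}$)
$m{\left(-164,-196 \right)} - 4933 = \left(4 - \frac{44}{-196} + \frac{1}{392} \left(-164\right) + \frac{1}{14} \left(-196\right) \frac{1}{\sqrt{10 - 196}}\right) - 4933 = \left(4 - - \frac{11}{49} - \frac{41}{98} + \frac{1}{14} \left(-196\right) \frac{1}{\sqrt{-186}}\right) - 4933 = \left(4 + \frac{11}{49} - \frac{41}{98} + \frac{1}{14} \left(-196\right) \left(- \frac{i \sqrt{186}}{186}\right)\right) - 4933 = \left(4 + \frac{11}{49} - \frac{41}{98} + \frac{7 i \sqrt{186}}{93}\right) - 4933 = \left(\frac{373}{98} + \frac{7 i \sqrt{186}}{93}\right) - 4933 = - \frac{483061}{98} + \frac{7 i \sqrt{186}}{93}$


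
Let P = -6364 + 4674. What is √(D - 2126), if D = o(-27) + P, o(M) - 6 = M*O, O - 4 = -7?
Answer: I*√3729 ≈ 61.066*I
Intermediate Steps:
O = -3 (O = 4 - 7 = -3)
o(M) = 6 - 3*M (o(M) = 6 + M*(-3) = 6 - 3*M)
P = -1690
D = -1603 (D = (6 - 3*(-27)) - 1690 = (6 + 81) - 1690 = 87 - 1690 = -1603)
√(D - 2126) = √(-1603 - 2126) = √(-3729) = I*√3729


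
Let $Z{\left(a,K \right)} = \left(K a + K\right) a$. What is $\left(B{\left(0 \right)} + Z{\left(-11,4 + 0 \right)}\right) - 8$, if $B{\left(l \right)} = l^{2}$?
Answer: $432$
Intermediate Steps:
$Z{\left(a,K \right)} = a \left(K + K a\right)$ ($Z{\left(a,K \right)} = \left(K + K a\right) a = a \left(K + K a\right)$)
$\left(B{\left(0 \right)} + Z{\left(-11,4 + 0 \right)}\right) - 8 = \left(0^{2} + \left(4 + 0\right) \left(-11\right) \left(1 - 11\right)\right) - 8 = \left(0 + 4 \left(-11\right) \left(-10\right)\right) - 8 = \left(0 + 440\right) - 8 = 440 - 8 = 432$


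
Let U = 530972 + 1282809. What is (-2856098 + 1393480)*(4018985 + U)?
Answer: -8531108541388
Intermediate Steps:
U = 1813781
(-2856098 + 1393480)*(4018985 + U) = (-2856098 + 1393480)*(4018985 + 1813781) = -1462618*5832766 = -8531108541388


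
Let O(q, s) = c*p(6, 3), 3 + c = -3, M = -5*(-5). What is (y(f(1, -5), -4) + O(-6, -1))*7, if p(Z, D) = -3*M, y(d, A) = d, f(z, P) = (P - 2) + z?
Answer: 3108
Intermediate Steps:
M = 25
f(z, P) = -2 + P + z (f(z, P) = (-2 + P) + z = -2 + P + z)
p(Z, D) = -75 (p(Z, D) = -3*25 = -75)
c = -6 (c = -3 - 3 = -6)
O(q, s) = 450 (O(q, s) = -6*(-75) = 450)
(y(f(1, -5), -4) + O(-6, -1))*7 = ((-2 - 5 + 1) + 450)*7 = (-6 + 450)*7 = 444*7 = 3108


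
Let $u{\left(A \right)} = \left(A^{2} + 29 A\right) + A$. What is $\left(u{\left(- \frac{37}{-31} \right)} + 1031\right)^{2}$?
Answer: $\frac{1053845964900}{923521} \approx 1.1411 \cdot 10^{6}$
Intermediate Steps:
$u{\left(A \right)} = A^{2} + 30 A$
$\left(u{\left(- \frac{37}{-31} \right)} + 1031\right)^{2} = \left(- \frac{37}{-31} \left(30 - \frac{37}{-31}\right) + 1031\right)^{2} = \left(\left(-37\right) \left(- \frac{1}{31}\right) \left(30 - - \frac{37}{31}\right) + 1031\right)^{2} = \left(\frac{37 \left(30 + \frac{37}{31}\right)}{31} + 1031\right)^{2} = \left(\frac{37}{31} \cdot \frac{967}{31} + 1031\right)^{2} = \left(\frac{35779}{961} + 1031\right)^{2} = \left(\frac{1026570}{961}\right)^{2} = \frac{1053845964900}{923521}$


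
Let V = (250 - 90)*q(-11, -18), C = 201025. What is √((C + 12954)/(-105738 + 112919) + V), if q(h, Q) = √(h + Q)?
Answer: √(1536583199 + 8250681760*I*√29)/7181 ≈ 21.118 + 20.4*I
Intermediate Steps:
q(h, Q) = √(Q + h)
V = 160*I*√29 (V = (250 - 90)*√(-18 - 11) = 160*√(-29) = 160*(I*√29) = 160*I*√29 ≈ 861.63*I)
√((C + 12954)/(-105738 + 112919) + V) = √((201025 + 12954)/(-105738 + 112919) + 160*I*√29) = √(213979/7181 + 160*I*√29)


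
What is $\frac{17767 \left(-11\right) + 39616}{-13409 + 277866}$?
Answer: $- \frac{155821}{264457} \approx -0.58921$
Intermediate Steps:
$\frac{17767 \left(-11\right) + 39616}{-13409 + 277866} = \frac{-195437 + 39616}{264457} = \left(-155821\right) \frac{1}{264457} = - \frac{155821}{264457}$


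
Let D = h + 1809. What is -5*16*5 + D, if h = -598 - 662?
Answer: 149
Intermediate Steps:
h = -1260
D = 549 (D = -1260 + 1809 = 549)
-5*16*5 + D = -5*16*5 + 549 = -80*5 + 549 = -400 + 549 = 149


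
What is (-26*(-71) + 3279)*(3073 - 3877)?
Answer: -4120500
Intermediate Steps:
(-26*(-71) + 3279)*(3073 - 3877) = (1846 + 3279)*(-804) = 5125*(-804) = -4120500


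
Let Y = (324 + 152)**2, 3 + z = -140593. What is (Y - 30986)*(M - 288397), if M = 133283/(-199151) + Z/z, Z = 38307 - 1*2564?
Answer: -789703815994654423035/13999916998 ≈ -5.6408e+10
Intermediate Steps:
z = -140596 (z = -3 - 140593 = -140596)
Z = 35743 (Z = 38307 - 2564 = 35743)
M = -25857310861/27999833996 (M = 133283/(-199151) + 35743/(-140596) = 133283*(-1/199151) + 35743*(-1/140596) = -133283/199151 - 35743/140596 = -25857310861/27999833996 ≈ -0.92348)
Y = 226576 (Y = 476**2 = 226576)
(Y - 30986)*(M - 288397) = (226576 - 30986)*(-25857310861/27999833996 - 288397) = 195590*(-8075093982255273/27999833996) = -789703815994654423035/13999916998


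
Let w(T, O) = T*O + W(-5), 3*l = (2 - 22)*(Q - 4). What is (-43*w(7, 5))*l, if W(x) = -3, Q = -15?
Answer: -522880/3 ≈ -1.7429e+5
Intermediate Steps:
l = 380/3 (l = ((2 - 22)*(-15 - 4))/3 = (-20*(-19))/3 = (⅓)*380 = 380/3 ≈ 126.67)
w(T, O) = -3 + O*T (w(T, O) = T*O - 3 = O*T - 3 = -3 + O*T)
(-43*w(7, 5))*l = -43*(-3 + 5*7)*(380/3) = -43*(-3 + 35)*(380/3) = -43*32*(380/3) = -1376*380/3 = -522880/3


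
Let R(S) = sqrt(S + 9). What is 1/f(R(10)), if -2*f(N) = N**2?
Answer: -2/19 ≈ -0.10526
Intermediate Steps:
R(S) = sqrt(9 + S)
f(N) = -N**2/2
1/f(R(10)) = 1/(-(sqrt(9 + 10))**2/2) = 1/(-(sqrt(19))**2/2) = 1/(-1/2*19) = 1/(-19/2) = -2/19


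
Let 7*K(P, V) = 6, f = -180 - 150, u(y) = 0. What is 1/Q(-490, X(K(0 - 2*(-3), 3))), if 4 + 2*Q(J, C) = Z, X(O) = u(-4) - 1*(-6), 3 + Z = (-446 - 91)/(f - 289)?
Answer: -619/1898 ≈ -0.32613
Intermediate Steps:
f = -330
K(P, V) = 6/7 (K(P, V) = (1/7)*6 = 6/7)
Z = -1320/619 (Z = -3 + (-446 - 91)/(-330 - 289) = -3 - 537/(-619) = -3 - 537*(-1/619) = -3 + 537/619 = -1320/619 ≈ -2.1325)
X(O) = 6 (X(O) = 0 - 1*(-6) = 0 + 6 = 6)
Q(J, C) = -1898/619 (Q(J, C) = -2 + (1/2)*(-1320/619) = -2 - 660/619 = -1898/619)
1/Q(-490, X(K(0 - 2*(-3), 3))) = 1/(-1898/619) = -619/1898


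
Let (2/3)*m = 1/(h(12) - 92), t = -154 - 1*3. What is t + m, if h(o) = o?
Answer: -25123/160 ≈ -157.02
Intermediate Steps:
t = -157 (t = -154 - 3 = -157)
m = -3/160 (m = 3/(2*(12 - 92)) = (3/2)/(-80) = (3/2)*(-1/80) = -3/160 ≈ -0.018750)
t + m = -157 - 3/160 = -25123/160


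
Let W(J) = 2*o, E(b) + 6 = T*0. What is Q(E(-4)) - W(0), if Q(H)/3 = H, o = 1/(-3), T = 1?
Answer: -52/3 ≈ -17.333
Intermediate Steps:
o = -1/3 ≈ -0.33333
E(b) = -6 (E(b) = -6 + 1*0 = -6 + 0 = -6)
W(J) = -2/3 (W(J) = 2*(-1/3) = -2/3)
Q(H) = 3*H
Q(E(-4)) - W(0) = 3*(-6) - 1*(-2/3) = -18 + 2/3 = -52/3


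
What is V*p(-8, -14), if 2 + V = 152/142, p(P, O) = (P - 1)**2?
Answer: -5346/71 ≈ -75.296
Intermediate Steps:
p(P, O) = (-1 + P)**2
V = -66/71 (V = -2 + 152/142 = -2 + 152*(1/142) = -2 + 76/71 = -66/71 ≈ -0.92958)
V*p(-8, -14) = -66*(-1 - 8)**2/71 = -66/71*(-9)**2 = -66/71*81 = -5346/71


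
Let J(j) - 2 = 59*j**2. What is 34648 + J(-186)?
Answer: 2075814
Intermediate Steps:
J(j) = 2 + 59*j**2
34648 + J(-186) = 34648 + (2 + 59*(-186)**2) = 34648 + (2 + 59*34596) = 34648 + (2 + 2041164) = 34648 + 2041166 = 2075814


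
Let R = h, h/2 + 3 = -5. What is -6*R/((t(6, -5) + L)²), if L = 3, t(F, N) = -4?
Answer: 96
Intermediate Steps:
h = -16 (h = -6 + 2*(-5) = -6 - 10 = -16)
R = -16
-6*R/((t(6, -5) + L)²) = -(-96)/((-4 + 3)²) = -(-96)/((-1)²) = -(-96)/1 = -(-96) = -6*(-16) = 96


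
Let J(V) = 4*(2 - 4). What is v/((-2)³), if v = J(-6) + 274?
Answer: -133/4 ≈ -33.250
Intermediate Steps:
J(V) = -8 (J(V) = 4*(-2) = -8)
v = 266 (v = -8 + 274 = 266)
v/((-2)³) = 266/((-2)³) = 266/(-8) = 266*(-⅛) = -133/4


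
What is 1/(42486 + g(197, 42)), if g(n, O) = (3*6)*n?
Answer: 1/46032 ≈ 2.1724e-5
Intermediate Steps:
g(n, O) = 18*n
1/(42486 + g(197, 42)) = 1/(42486 + 18*197) = 1/(42486 + 3546) = 1/46032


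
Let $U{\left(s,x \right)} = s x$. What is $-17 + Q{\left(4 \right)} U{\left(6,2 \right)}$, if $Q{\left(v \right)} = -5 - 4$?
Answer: $-125$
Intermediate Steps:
$Q{\left(v \right)} = -9$
$-17 + Q{\left(4 \right)} U{\left(6,2 \right)} = -17 - 9 \cdot 6 \cdot 2 = -17 - 108 = -125$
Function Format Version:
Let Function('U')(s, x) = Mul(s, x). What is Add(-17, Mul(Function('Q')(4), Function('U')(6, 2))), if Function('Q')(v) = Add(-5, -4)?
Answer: -125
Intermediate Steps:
Function('Q')(v) = -9
Add(-17, Mul(Function('Q')(4), Function('U')(6, 2))) = Add(-17, Mul(-9, Mul(6, 2))) = Add(-17, Mul(-9, 12)) = Add(-17, -108) = -125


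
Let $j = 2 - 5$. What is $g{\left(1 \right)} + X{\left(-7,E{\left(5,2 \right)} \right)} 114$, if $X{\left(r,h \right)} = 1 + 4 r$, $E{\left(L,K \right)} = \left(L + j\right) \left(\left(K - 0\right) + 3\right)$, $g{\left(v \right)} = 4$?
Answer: $-3074$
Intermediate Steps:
$j = -3$ ($j = 2 - 5 = -3$)
$E{\left(L,K \right)} = \left(-3 + L\right) \left(3 + K\right)$ ($E{\left(L,K \right)} = \left(L - 3\right) \left(\left(K - 0\right) + 3\right) = \left(-3 + L\right) \left(\left(K + 0\right) + 3\right) = \left(-3 + L\right) \left(K + 3\right) = \left(-3 + L\right) \left(3 + K\right)$)
$g{\left(1 \right)} + X{\left(-7,E{\left(5,2 \right)} \right)} 114 = 4 + \left(1 + 4 \left(-7\right)\right) 114 = 4 + \left(1 - 28\right) 114 = 4 - 3078 = -3074$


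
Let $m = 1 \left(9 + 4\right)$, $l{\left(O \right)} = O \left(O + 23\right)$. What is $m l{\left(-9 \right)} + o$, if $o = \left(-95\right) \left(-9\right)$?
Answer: $-783$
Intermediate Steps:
$o = 855$
$l{\left(O \right)} = O \left(23 + O\right)$
$m = 13$ ($m = 1 \cdot 13 = 13$)
$m l{\left(-9 \right)} + o = 13 \left(- 9 \left(23 - 9\right)\right) + 855 = 13 \left(\left(-9\right) 14\right) + 855 = 13 \left(-126\right) + 855 = -1638 + 855 = -783$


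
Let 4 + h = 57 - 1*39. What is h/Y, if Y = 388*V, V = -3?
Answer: -7/582 ≈ -0.012027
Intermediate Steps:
h = 14 (h = -4 + (57 - 1*39) = -4 + (57 - 39) = -4 + 18 = 14)
Y = -1164 (Y = 388*(-3) = -1164)
h/Y = 14/(-1164) = 14*(-1/1164) = -7/582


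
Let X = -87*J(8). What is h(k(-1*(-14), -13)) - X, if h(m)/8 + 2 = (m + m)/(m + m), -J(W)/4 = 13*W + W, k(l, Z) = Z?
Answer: -38984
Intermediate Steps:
J(W) = -56*W (J(W) = -4*(13*W + W) = -56*W)
X = 38976 (X = -(-4872)*8 = -87*(-448) = 38976)
h(m) = -8 (h(m) = -16 + 8*((m + m)/(m + m)) = -16 + 8*((2*m)/((2*m))) = -16 + 8*((2*m)*(1/(2*m))) = -16 + 8*1 = -16 + 8 = -8)
h(k(-1*(-14), -13)) - X = -8 - 1*38976 = -8 - 38976 = -38984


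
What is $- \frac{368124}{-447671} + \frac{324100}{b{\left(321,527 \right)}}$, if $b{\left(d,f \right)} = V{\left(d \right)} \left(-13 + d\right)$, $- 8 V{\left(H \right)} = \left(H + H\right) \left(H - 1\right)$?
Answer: $\frac{19761175139}{25291620816} \approx 0.78133$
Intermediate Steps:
$V{\left(H \right)} = - \frac{H \left(-1 + H\right)}{4}$ ($V{\left(H \right)} = - \frac{\left(H + H\right) \left(H - 1\right)}{8} = - \frac{2 H \left(-1 + H\right)}{8} = - \frac{H \left(-1 + H\right)}{4}$)
$b{\left(d,f \right)} = \frac{d \left(1 - d\right) \left(-13 + d\right)}{4}$ ($b{\left(d,f \right)} = \frac{d \left(1 - d\right)}{4} \left(-13 + d\right) = \frac{d \left(1 - d\right) \left(-13 + d\right)}{4}$)
$- \frac{368124}{-447671} + \frac{324100}{b{\left(321,527 \right)}} = - \frac{368124}{-447671} + \frac{324100}{\left(- \frac{1}{4}\right) 321 \left(-1 + 321\right) \left(-13 + 321\right)} = \left(-368124\right) \left(- \frac{1}{447671}\right) + \frac{324100}{\left(- \frac{1}{4}\right) 321 \cdot 320 \cdot 308} = \frac{368124}{447671} + \frac{324100}{-7909440} = \frac{368124}{447671} + 324100 \left(- \frac{1}{7909440}\right) = \frac{368124}{447671} - \frac{2315}{56496} = \frac{19761175139}{25291620816}$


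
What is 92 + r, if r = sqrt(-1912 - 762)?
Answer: 92 + I*sqrt(2674) ≈ 92.0 + 51.711*I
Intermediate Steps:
r = I*sqrt(2674) (r = sqrt(-2674) = I*sqrt(2674) ≈ 51.711*I)
92 + r = 92 + I*sqrt(2674)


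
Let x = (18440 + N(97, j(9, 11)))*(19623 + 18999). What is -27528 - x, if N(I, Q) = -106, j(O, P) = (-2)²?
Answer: -708123276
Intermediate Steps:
j(O, P) = 4
x = 708095748 (x = (18440 - 106)*(19623 + 18999) = 18334*38622 = 708095748)
-27528 - x = -27528 - 1*708095748 = -27528 - 708095748 = -708123276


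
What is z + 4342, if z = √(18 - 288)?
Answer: 4342 + 3*I*√30 ≈ 4342.0 + 16.432*I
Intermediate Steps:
z = 3*I*√30 (z = √(-270) = 3*I*√30 ≈ 16.432*I)
z + 4342 = 3*I*√30 + 4342 = 4342 + 3*I*√30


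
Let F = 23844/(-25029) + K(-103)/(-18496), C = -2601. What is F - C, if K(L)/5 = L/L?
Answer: 401218797005/154312128 ≈ 2600.0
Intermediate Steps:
K(L) = 5 (K(L) = 5*(L/L) = 5*1 = 5)
F = -147047923/154312128 (F = 23844/(-25029) + 5/(-18496) = 23844*(-1/25029) + 5*(-1/18496) = -7948/8343 - 5/18496 = -147047923/154312128 ≈ -0.95292)
F - C = -147047923/154312128 - 1*(-2601) = -147047923/154312128 + 2601 = 401218797005/154312128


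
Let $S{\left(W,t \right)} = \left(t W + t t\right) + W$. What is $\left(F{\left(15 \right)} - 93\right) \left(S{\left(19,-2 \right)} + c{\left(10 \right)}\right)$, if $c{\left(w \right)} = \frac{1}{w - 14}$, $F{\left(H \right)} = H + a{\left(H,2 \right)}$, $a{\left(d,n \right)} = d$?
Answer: $\frac{3843}{4} \approx 960.75$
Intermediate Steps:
$S{\left(W,t \right)} = W + t^{2} + W t$ ($S{\left(W,t \right)} = \left(W t + t^{2}\right) + W = \left(t^{2} + W t\right) + W = W + t^{2} + W t$)
$F{\left(H \right)} = 2 H$ ($F{\left(H \right)} = H + H = 2 H$)
$c{\left(w \right)} = \frac{1}{-14 + w}$
$\left(F{\left(15 \right)} - 93\right) \left(S{\left(19,-2 \right)} + c{\left(10 \right)}\right) = \left(2 \cdot 15 - 93\right) \left(\left(19 + \left(-2\right)^{2} + 19 \left(-2\right)\right) + \frac{1}{-14 + 10}\right) = \left(30 - 93\right) \left(\left(19 + 4 - 38\right) + \frac{1}{-4}\right) = - 63 \left(-15 - \frac{1}{4}\right) = \left(-63\right) \left(- \frac{61}{4}\right) = \frac{3843}{4}$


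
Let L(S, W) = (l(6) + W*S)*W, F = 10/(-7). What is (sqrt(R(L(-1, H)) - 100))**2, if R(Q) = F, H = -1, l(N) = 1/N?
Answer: -710/7 ≈ -101.43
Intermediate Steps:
F = -10/7 (F = 10*(-1/7) = -10/7 ≈ -1.4286)
L(S, W) = W*(1/6 + S*W) (L(S, W) = (1/6 + W*S)*W = (1/6 + S*W)*W = W*(1/6 + S*W))
R(Q) = -10/7
(sqrt(R(L(-1, H)) - 100))**2 = (sqrt(-10/7 - 100))**2 = (sqrt(-710/7))**2 = (I*sqrt(4970)/7)**2 = -710/7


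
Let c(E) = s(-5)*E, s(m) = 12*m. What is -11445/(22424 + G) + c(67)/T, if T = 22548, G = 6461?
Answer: -57214/99587 ≈ -0.57451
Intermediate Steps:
c(E) = -60*E (c(E) = (12*(-5))*E = -60*E)
-11445/(22424 + G) + c(67)/T = -11445/(22424 + 6461) - 60*67/22548 = -11445/28885 - 4020*1/22548 = -11445*1/28885 - 335/1879 = -21/53 - 335/1879 = -57214/99587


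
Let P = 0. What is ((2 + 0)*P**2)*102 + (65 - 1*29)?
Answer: 36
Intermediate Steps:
((2 + 0)*P**2)*102 + (65 - 1*29) = ((2 + 0)*0**2)*102 + (65 - 1*29) = (2*0)*102 + (65 - 29) = 0*102 + 36 = 0 + 36 = 36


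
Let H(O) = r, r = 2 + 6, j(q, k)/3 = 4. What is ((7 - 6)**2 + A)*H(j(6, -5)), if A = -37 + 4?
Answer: -256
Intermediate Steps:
j(q, k) = 12 (j(q, k) = 3*4 = 12)
A = -33
r = 8
H(O) = 8
((7 - 6)**2 + A)*H(j(6, -5)) = ((7 - 6)**2 - 33)*8 = (1**2 - 33)*8 = (1 - 33)*8 = -32*8 = -256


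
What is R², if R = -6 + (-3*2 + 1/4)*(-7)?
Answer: 18769/16 ≈ 1173.1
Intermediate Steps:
R = 137/4 (R = -6 + (-6 + ¼)*(-7) = -6 - 23/4*(-7) = -6 + 161/4 = 137/4 ≈ 34.250)
R² = (137/4)² = 18769/16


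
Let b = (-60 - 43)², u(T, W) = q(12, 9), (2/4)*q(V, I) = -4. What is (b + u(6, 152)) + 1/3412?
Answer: 36170613/3412 ≈ 10601.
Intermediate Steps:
q(V, I) = -8 (q(V, I) = 2*(-4) = -8)
u(T, W) = -8
b = 10609 (b = (-103)² = 10609)
(b + u(6, 152)) + 1/3412 = (10609 - 8) + 1/3412 = 10601 + 1/3412 = 36170613/3412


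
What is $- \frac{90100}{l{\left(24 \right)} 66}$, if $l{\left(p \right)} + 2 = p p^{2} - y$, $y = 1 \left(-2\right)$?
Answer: $- \frac{22525}{228096} \approx -0.098752$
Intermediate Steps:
$y = -2$
$l{\left(p \right)} = p^{3}$ ($l{\left(p \right)} = -2 + \left(p p^{2} - -2\right) = -2 + \left(p^{3} + 2\right) = -2 + \left(2 + p^{3}\right) = p^{3}$)
$- \frac{90100}{l{\left(24 \right)} 66} = - \frac{90100}{24^{3} \cdot 66} = - \frac{90100}{13824 \cdot 66} = - \frac{90100}{912384} = \left(-90100\right) \frac{1}{912384} = - \frac{22525}{228096}$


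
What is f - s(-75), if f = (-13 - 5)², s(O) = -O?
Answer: 249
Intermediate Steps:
f = 324 (f = (-18)² = 324)
f - s(-75) = 324 - (-1)*(-75) = 324 - 1*75 = 324 - 75 = 249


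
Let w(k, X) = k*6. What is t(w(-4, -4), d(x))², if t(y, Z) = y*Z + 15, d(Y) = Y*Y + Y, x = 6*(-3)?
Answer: 53714241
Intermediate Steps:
w(k, X) = 6*k
x = -18
d(Y) = Y + Y² (d(Y) = Y² + Y = Y + Y²)
t(y, Z) = 15 + Z*y (t(y, Z) = Z*y + 15 = 15 + Z*y)
t(w(-4, -4), d(x))² = (15 + (-18*(1 - 18))*(6*(-4)))² = (15 - 18*(-17)*(-24))² = (15 + 306*(-24))² = (15 - 7344)² = (-7329)² = 53714241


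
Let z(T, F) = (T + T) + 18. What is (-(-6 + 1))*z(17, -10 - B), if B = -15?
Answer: 260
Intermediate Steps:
z(T, F) = 18 + 2*T (z(T, F) = 2*T + 18 = 18 + 2*T)
(-(-6 + 1))*z(17, -10 - B) = (-(-6 + 1))*(18 + 2*17) = (-1*(-5))*(18 + 34) = 5*52 = 260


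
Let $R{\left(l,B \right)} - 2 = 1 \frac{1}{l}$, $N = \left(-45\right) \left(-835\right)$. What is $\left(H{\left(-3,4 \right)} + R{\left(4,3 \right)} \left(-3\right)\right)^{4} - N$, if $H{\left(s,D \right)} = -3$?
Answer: $- \frac{7305759}{256} \approx -28538.0$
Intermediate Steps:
$N = 37575$
$R{\left(l,B \right)} = 2 + \frac{1}{l}$ ($R{\left(l,B \right)} = 2 + 1 \frac{1}{l} = 2 + \frac{1}{l}$)
$\left(H{\left(-3,4 \right)} + R{\left(4,3 \right)} \left(-3\right)\right)^{4} - N = \left(-3 + \left(2 + \frac{1}{4}\right) \left(-3\right)\right)^{4} - 37575 = \left(-3 + \frac{9}{4} \left(-3\right)\right)^{4} - 37575 = \left(-3 - \frac{27}{4}\right)^{4} - 37575 = \left(- \frac{39}{4}\right)^{4} - 37575 = \frac{2313441}{256} - 37575 = - \frac{7305759}{256}$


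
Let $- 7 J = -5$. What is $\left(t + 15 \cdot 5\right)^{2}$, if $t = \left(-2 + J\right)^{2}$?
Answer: $\frac{14107536}{2401} \approx 5875.7$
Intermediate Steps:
$J = \frac{5}{7}$ ($J = \left(- \frac{1}{7}\right) \left(-5\right) = \frac{5}{7} \approx 0.71429$)
$t = \frac{81}{49}$ ($t = \left(-2 + \frac{5}{7}\right)^{2} = \left(- \frac{9}{7}\right)^{2} = \frac{81}{49} \approx 1.6531$)
$\left(t + 15 \cdot 5\right)^{2} = \left(\frac{81}{49} + 15 \cdot 5\right)^{2} = \left(\frac{81}{49} + 75\right)^{2} = \left(\frac{3756}{49}\right)^{2} = \frac{14107536}{2401}$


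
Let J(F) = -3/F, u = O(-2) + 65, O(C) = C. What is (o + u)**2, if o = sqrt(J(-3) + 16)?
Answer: (63 + sqrt(17))**2 ≈ 4505.5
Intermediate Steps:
u = 63 (u = -2 + 65 = 63)
o = sqrt(17) (o = sqrt(-3/(-3) + 16) = sqrt(-3*(-1/3) + 16) = sqrt(1 + 16) = sqrt(17) ≈ 4.1231)
(o + u)**2 = (sqrt(17) + 63)**2 = (63 + sqrt(17))**2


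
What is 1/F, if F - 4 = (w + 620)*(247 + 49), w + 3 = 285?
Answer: 1/266996 ≈ 3.7454e-6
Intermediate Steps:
w = 282 (w = -3 + 285 = 282)
F = 266996 (F = 4 + (282 + 620)*(247 + 49) = 4 + 902*296 = 4 + 266992 = 266996)
1/F = 1/266996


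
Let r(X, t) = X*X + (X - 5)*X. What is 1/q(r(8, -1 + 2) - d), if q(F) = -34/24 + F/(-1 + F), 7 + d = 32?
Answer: -372/149 ≈ -2.4966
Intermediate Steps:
d = 25 (d = -7 + 32 = 25)
r(X, t) = X**2 + X*(-5 + X) (r(X, t) = X**2 + (-5 + X)*X = X**2 + X*(-5 + X))
q(F) = -17/12 + F/(-1 + F) (q(F) = -34*1/24 + F/(-1 + F) = -17/12 + F/(-1 + F))
1/q(r(8, -1 + 2) - d) = 1/((17 - 5*(8*(-5 + 2*8) - 1*25))/(12*(-1 + (8*(-5 + 2*8) - 1*25)))) = 1/((17 - 5*(8*(-5 + 16) - 25))/(12*(-1 + (8*(-5 + 16) - 25)))) = 1/((17 - 5*(8*11 - 25))/(12*(-1 + (8*11 - 25)))) = 1/((17 - 5*(88 - 25))/(12*(-1 + (88 - 25)))) = 1/((17 - 5*63)/(12*(-1 + 63))) = 1/((1/12)*(17 - 315)/62) = 1/((1/12)*(1/62)*(-298)) = 1/(-149/372) = -372/149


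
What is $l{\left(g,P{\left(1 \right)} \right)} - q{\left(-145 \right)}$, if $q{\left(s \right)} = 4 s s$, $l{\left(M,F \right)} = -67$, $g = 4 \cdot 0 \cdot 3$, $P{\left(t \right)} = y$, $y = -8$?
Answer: $-84167$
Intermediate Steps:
$P{\left(t \right)} = -8$
$g = 0$ ($g = 0 \cdot 3 = 0$)
$q{\left(s \right)} = 4 s^{2}$
$l{\left(g,P{\left(1 \right)} \right)} - q{\left(-145 \right)} = -67 - 4 \left(-145\right)^{2} = -67 - 4 \cdot 21025 = -67 - 84100 = -84167$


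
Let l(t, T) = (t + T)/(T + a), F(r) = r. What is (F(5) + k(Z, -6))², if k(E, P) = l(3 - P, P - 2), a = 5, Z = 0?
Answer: 196/9 ≈ 21.778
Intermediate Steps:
l(t, T) = (T + t)/(5 + T) (l(t, T) = (t + T)/(T + 5) = (T + t)/(5 + T))
k(E, P) = 1/(3 + P) (k(E, P) = ((P - 2) + (3 - P))/(5 + (P - 2)) = ((-2 + P) + (3 - P))/(5 + (-2 + P)) = 1/(3 + P))
(F(5) + k(Z, -6))² = (5 + 1/(3 - 6))² = (5 + 1/(-3))² = (5 - ⅓)² = (14/3)² = 196/9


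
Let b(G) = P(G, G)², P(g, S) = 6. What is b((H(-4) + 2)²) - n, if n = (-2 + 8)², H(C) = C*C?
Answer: 0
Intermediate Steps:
H(C) = C²
n = 36 (n = 6² = 36)
b(G) = 36 (b(G) = 6² = 36)
b((H(-4) + 2)²) - n = 36 - 1*36 = 36 - 36 = 0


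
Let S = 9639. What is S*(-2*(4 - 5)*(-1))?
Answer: -19278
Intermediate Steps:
S*(-2*(4 - 5)*(-1)) = 9639*(-2*(4 - 5)*(-1)) = 9639*(-(-2)*(-1)) = 9639*(-2*1) = 9639*(-2) = -19278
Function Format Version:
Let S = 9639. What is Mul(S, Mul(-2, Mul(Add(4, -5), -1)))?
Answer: -19278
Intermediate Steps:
Mul(S, Mul(-2, Mul(Add(4, -5), -1))) = Mul(9639, Mul(-2, Mul(Add(4, -5), -1))) = Mul(9639, Mul(-2, Mul(-1, -1))) = Mul(9639, Mul(-2, 1)) = Mul(9639, -2) = -19278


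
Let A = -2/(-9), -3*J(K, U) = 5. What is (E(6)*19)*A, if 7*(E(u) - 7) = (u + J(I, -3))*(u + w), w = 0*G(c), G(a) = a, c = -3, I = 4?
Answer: 950/21 ≈ 45.238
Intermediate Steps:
J(K, U) = -5/3 (J(K, U) = -⅓*5 = -5/3)
A = 2/9 (A = -2*(-⅑) = 2/9 ≈ 0.22222)
w = 0 (w = 0*(-3) = 0)
E(u) = 7 + u*(-5/3 + u)/7 (E(u) = 7 + ((u - 5/3)*(u + 0))/7 = 7 + ((-5/3 + u)*u)/7 = 7 + (u*(-5/3 + u))/7 = 7 + u*(-5/3 + u)/7)
(E(6)*19)*A = ((7 - 5/21*6 + (⅐)*6²)*19)*(2/9) = ((7 - 10/7 + (⅐)*36)*19)*(2/9) = ((7 - 10/7 + 36/7)*19)*(2/9) = ((75/7)*19)*(2/9) = (1425/7)*(2/9) = 950/21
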